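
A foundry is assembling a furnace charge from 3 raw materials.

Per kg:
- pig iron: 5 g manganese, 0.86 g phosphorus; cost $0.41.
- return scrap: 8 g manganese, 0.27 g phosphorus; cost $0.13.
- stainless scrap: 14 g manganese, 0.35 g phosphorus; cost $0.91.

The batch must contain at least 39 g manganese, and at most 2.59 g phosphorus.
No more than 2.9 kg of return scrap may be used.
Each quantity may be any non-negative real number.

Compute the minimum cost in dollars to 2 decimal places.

Set it up as a linear program. Let x1 = kg of pig iron, x2 = kg of return scrap, x3 = kg of stainless scrap.
Minimise 0.41x1 + 0.13x2 + 0.91x3 s.t.:
  5x1 + 8x2 + 14x3 ≥ 39   (manganese)
  0.86x1 + 0.27x2 + 0.35x3 ≤ 2.59   (phosphorus)
  x2 ≤ 2.9
  x1, x2, x3 ≥ 0.
The optimal basis is {return scrap, stainless scrap}; pig iron drops out. Binding constraints: manganese and the return scrap cap.
That vertex is x2 = 2.9, x3 = 1.129.
Hence cost = 0.13·2.9 + 0.91·1.129 = $1.4044.

$1.40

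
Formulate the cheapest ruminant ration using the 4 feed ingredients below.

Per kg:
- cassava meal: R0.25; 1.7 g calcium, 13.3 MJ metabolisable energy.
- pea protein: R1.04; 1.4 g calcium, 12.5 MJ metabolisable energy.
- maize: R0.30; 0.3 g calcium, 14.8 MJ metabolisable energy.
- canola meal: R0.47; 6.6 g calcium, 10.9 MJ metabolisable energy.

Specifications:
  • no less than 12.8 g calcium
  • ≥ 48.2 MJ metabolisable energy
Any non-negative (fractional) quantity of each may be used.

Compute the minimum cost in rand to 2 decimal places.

Let x1 = kg of cassava meal, x2 = kg of pea protein, x3 = kg of maize, x4 = kg of canola meal.
Minimise 0.25x1 + 1.04x2 + 0.3x3 + 0.47x4 with:
  1.7x1 + 1.4x2 + 0.3x3 + 6.6x4 ≥ 12.8   (calcium)
  13.3x1 + 12.5x2 + 14.8x3 + 10.9x4 ≥ 48.2   (metabolisable energy)
  x1, x2, x3, x4 ≥ 0.
The minimum-cost mix takes nothing from pea protein, maize — only cassava meal, canola meal. The calcium and metabolisable energy requirements are met with equality.
So cassava meal = 2.579 kg, canola meal = 1.275 kg.
Cost = 0.25·2.579 + 0.47·1.275 = 1.2440.

R1.24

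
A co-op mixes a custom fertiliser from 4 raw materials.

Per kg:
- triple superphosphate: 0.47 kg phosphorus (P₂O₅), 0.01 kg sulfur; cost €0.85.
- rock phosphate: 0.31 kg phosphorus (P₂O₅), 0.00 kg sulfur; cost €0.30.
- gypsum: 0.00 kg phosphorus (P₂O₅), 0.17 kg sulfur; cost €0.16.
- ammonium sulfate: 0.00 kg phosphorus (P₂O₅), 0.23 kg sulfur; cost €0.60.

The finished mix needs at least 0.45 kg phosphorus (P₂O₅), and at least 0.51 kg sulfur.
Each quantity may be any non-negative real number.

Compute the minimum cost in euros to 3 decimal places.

Treat it as an LP. Let x1 = kg of triple superphosphate, x2 = kg of rock phosphate, x3 = kg of gypsum, x4 = kg of ammonium sulfate.
Minimize 0.85x1 + 0.3x2 + 0.16x3 + 0.6x4 subject to:
  0.47x1 + 0.31x2 ≥ 0.45   (phosphorus (P₂O₅))
  0.01x1 + 0.17x3 + 0.23x4 ≥ 0.51   (sulfur)
  x1, x2, x3, x4 ≥ 0.
The cheapest feasible vertex uses only rock phosphate, gypsum; triple superphosphate, ammonium sulfate are not used. Binding constraints: phosphorus (P₂O₅) and sulfur.
That vertex is x2 = 1.4516, x3 = 3.
Total cost: 0.3·1.4516 + 0.16·3 = 0.91548.

€0.915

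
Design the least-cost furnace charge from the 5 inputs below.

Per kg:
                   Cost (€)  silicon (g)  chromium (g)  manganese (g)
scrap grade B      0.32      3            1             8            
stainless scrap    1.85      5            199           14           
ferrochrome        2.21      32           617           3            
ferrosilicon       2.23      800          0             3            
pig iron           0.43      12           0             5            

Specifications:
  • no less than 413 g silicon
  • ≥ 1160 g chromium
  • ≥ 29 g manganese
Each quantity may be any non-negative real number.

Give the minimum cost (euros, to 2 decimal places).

€5.99

Let x1 = kg of scrap grade B, x2 = kg of stainless scrap, x3 = kg of ferrochrome, x4 = kg of ferrosilicon, x5 = kg of pig iron.
min 0.32x1 + 1.85x2 + 2.21x3 + 2.23x4 + 0.43x5 subject to:
  3x1 + 5x2 + 32x3 + 800x4 + 12x5 ≥ 413   (silicon)
  1x1 + 199x2 + 617x3 ≥ 1160   (chromium)
  8x1 + 14x2 + 3x3 + 3x4 + 5x5 ≥ 29   (manganese)
  x1, x2, x3, x4, x5 ≥ 0.
The cheapest feasible vertex uses only scrap grade B, ferrochrome, ferrosilicon; stainless scrap, pig iron are not used. Binding constraints: silicon, chromium, manganese.
Optimal quantities: scrap grade B = 2.76 kg, ferrochrome = 1.876 kg, ferrosilicon = 0.4309 kg.
Total cost: 0.32·2.76 + 2.21·1.876 + 2.23·0.4309 = 5.9901.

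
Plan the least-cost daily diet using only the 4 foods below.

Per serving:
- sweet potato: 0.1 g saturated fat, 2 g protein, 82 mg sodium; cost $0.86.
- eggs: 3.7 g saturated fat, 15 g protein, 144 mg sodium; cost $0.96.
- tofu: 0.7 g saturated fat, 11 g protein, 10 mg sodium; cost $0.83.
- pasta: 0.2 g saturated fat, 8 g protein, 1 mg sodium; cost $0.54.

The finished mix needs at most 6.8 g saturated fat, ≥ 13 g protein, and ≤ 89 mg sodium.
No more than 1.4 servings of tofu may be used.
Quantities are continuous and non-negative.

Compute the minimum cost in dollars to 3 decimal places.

Set it up as a linear program. Let x1 = servings of sweet potato, x2 = servings of eggs, x3 = servings of tofu, x4 = servings of pasta.
Minimize 0.86x1 + 0.96x2 + 0.83x3 + 0.54x4 subject to:
  0.1x1 + 3.7x2 + 0.7x3 + 0.2x4 ≤ 6.8   (saturated fat)
  2x1 + 15x2 + 11x3 + 8x4 ≥ 13   (protein)
  82x1 + 144x2 + 10x3 + 1x4 ≤ 89   (sodium)
  x3 ≤ 1.4
  x1, x2, x3, x4 ≥ 0.
The cheapest feasible vertex uses only eggs, pasta; sweet potato, tofu are not used. The protein and sodium requirements are met with equality.
That vertex is x2 = 0.6148, x4 = 0.4723.
Hence cost = 0.96·0.6148 + 0.54·0.4723 = $0.84525.

$0.845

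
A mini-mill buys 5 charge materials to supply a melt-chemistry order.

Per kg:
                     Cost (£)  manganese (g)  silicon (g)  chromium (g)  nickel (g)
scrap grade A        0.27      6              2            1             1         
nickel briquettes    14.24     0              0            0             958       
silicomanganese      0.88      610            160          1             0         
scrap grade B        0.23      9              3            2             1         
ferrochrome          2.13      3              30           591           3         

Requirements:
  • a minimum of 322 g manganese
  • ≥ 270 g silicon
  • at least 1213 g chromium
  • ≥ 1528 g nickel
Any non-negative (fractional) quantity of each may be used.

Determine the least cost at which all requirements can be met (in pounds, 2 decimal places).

Let x1 = kg of scrap grade A, x2 = kg of nickel briquettes, x3 = kg of silicomanganese, x4 = kg of scrap grade B, x5 = kg of ferrochrome.
Minimise 0.27x1 + 14.24x2 + 0.88x3 + 0.23x4 + 2.13x5 subject to:
  6x1 + 610x3 + 9x4 + 3x5 ≥ 322   (manganese)
  2x1 + 160x3 + 3x4 + 30x5 ≥ 270   (silicon)
  1x1 + 1x3 + 2x4 + 591x5 ≥ 1213   (chromium)
  1x1 + 958x2 + 1x4 + 3x5 ≥ 1528   (nickel)
  x1, x2, x3, x4, x5 ≥ 0.
The optimal basis is {nickel briquettes, silicomanganese, ferrochrome}; scrap grade A, scrap grade B drop out. Binding constraints: silicon, chromium, nickel.
Optimal quantities: nickel briquettes = 1.58857 kg, silicomanganese = 1.30308 kg, ferrochrome = 2.05025 kg.
Total cost: 14.24·1.58857 + 0.88·1.30308 + 2.13·2.05025 = 28.13498.

£28.13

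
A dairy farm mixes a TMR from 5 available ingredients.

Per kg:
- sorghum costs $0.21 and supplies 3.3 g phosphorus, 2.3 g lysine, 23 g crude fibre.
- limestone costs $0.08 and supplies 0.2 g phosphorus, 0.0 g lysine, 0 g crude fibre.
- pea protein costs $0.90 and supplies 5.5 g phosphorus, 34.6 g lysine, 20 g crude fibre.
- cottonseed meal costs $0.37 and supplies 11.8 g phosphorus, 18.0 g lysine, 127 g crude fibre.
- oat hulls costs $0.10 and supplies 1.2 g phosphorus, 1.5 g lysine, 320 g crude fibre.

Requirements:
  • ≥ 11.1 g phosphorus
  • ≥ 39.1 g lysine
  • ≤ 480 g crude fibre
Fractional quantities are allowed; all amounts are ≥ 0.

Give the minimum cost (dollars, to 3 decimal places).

Treat it as an LP. Let x1 = kg of sorghum, x2 = kg of limestone, x3 = kg of pea protein, x4 = kg of cottonseed meal, x5 = kg of oat hulls.
Minimise 0.21x1 + 0.08x2 + 0.9x3 + 0.37x4 + 0.1x5 subject to:
  3.3x1 + 0.2x2 + 5.5x3 + 11.8x4 + 1.2x5 ≥ 11.1   (phosphorus)
  2.3x1 + 34.6x3 + 18x4 + 1.5x5 ≥ 39.1   (lysine)
  23x1 + 20x3 + 127x4 + 320x5 ≤ 480   (crude fibre)
  x1, x2, x3, x4, x5 ≥ 0.
The minimum-cost mix takes nothing from sorghum, limestone, pea protein, oat hulls — only cottonseed meal. Binding constraint: lysine.
That vertex is x4 = 2.172.
Hence cost = 0.37·2.172 = $0.80364.

$0.804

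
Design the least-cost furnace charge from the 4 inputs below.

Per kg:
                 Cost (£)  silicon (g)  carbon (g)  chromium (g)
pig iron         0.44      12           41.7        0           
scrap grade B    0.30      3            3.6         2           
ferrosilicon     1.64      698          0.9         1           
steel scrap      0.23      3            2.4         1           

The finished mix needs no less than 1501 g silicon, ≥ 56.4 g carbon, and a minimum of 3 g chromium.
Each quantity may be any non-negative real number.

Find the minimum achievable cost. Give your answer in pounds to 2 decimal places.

This is a linear program. Let x1 = kg of pig iron, x2 = kg of scrap grade B, x3 = kg of ferrosilicon, x4 = kg of steel scrap.
min 0.44x1 + 0.3x2 + 1.64x3 + 0.23x4 with:
  12x1 + 3x2 + 698x3 + 3x4 ≥ 1501   (silicon)
  41.7x1 + 3.6x2 + 0.9x3 + 2.4x4 ≥ 56.4   (carbon)
  2x2 + 1x3 + 1x4 ≥ 3   (chromium)
  x1, x2, x3, x4 ≥ 0.
The minimum-cost mix takes nothing from steel scrap — only pig iron, scrap grade B, ferrosilicon. The silicon, carbon, chromium requirements are met with equality.
Optimal quantities: pig iron = 1.269 kg, scrap grade B = 0.4366 kg, ferrosilicon = 2.127 kg.
Total cost: 0.44·1.269 + 0.3·0.4366 + 1.64·2.127 = 4.1776.

£4.18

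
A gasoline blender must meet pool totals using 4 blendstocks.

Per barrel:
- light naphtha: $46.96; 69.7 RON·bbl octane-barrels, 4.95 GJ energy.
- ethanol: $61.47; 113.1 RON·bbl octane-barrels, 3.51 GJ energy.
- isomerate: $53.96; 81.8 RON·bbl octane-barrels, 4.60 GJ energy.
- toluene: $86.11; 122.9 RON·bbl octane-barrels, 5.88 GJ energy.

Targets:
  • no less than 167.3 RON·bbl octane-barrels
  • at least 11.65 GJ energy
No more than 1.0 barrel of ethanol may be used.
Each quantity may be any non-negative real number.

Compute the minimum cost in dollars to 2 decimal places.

This is a linear program. Let x1 = barrels of light naphtha, x2 = barrels of ethanol, x3 = barrels of isomerate, x4 = barrels of toluene.
Minimize 46.96x1 + 61.47x2 + 53.96x3 + 86.11x4 with:
  69.7x1 + 113.1x2 + 81.8x3 + 122.9x4 ≥ 167.3   (octane-barrels)
  4.95x1 + 3.51x2 + 4.6x3 + 5.88x4 ≥ 11.65   (energy)
  x2 ≤ 1
  x1, x2, x3, x4 ≥ 0.
At the optimum only light naphtha, ethanol are positive (isomerate, toluene = 0). There the octane-barrels and energy constraints are tight.
So light naphtha = 2.3172 barrels, ethanol = 0.051174 barrels.
Objective = 46.96·2.3172 + 61.47·0.051174 = 111.9614.

$111.96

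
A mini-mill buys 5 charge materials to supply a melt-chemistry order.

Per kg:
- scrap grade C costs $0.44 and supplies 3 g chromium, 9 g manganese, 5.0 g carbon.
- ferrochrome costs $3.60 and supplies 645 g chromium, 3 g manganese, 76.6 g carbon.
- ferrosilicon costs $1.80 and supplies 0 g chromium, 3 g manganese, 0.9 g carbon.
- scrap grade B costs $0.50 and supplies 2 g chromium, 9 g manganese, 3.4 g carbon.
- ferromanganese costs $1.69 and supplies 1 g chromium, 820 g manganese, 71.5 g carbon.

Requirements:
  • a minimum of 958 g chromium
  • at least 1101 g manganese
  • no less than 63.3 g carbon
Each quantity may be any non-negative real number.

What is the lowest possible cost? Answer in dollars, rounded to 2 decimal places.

Let x1 = kg of scrap grade C, x2 = kg of ferrochrome, x3 = kg of ferrosilicon, x4 = kg of scrap grade B, x5 = kg of ferromanganese.
Minimize 0.44x1 + 3.6x2 + 1.8x3 + 0.5x4 + 1.69x5 subject to:
  3x1 + 645x2 + 2x4 + 1x5 ≥ 958   (chromium)
  9x1 + 3x2 + 3x3 + 9x4 + 820x5 ≥ 1101   (manganese)
  5x1 + 76.6x2 + 0.9x3 + 3.4x4 + 71.5x5 ≥ 63.3   (carbon)
  x1, x2, x3, x4, x5 ≥ 0.
At the optimum only ferrochrome, ferromanganese are positive (scrap grade C, ferrosilicon, scrap grade B = 0). The chromium and manganese requirements are met with equality.
Solving gives x2 = 1.483, x5 = 1.337.
Cost = 3.6·1.483 + 1.69·1.337 = 7.5983.

$7.60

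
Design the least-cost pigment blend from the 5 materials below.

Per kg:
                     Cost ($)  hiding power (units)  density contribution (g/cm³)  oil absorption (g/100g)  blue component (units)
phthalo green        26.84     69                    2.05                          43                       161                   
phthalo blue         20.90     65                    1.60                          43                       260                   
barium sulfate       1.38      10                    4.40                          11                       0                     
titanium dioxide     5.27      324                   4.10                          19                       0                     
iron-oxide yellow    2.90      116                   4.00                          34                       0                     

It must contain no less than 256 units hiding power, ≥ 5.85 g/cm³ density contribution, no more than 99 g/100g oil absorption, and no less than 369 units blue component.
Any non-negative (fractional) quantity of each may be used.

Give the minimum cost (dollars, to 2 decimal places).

$32.75

Let x1 = kg of phthalo green, x2 = kg of phthalo blue, x3 = kg of barium sulfate, x4 = kg of titanium dioxide, x5 = kg of iron-oxide yellow.
Minimize 26.84x1 + 20.9x2 + 1.38x3 + 5.27x4 + 2.9x5 s.t.:
  69x1 + 65x2 + 10x3 + 324x4 + 116x5 ≥ 256   (hiding power)
  2.05x1 + 1.6x2 + 4.4x3 + 4.1x4 + 4x5 ≥ 5.85   (density contribution)
  43x1 + 43x2 + 11x3 + 19x4 + 34x5 ≤ 99   (oil absorption)
  161x1 + 260x2 ≥ 369   (blue component)
  x1, x2, x3, x4, x5 ≥ 0.
At the optimum only phthalo blue, barium sulfate, titanium dioxide are positive (phthalo green, iron-oxide yellow = 0). Binding constraints: hiding power, density contribution, blue component.
Optimal quantities: phthalo blue = 1.419 kg, barium sulfate = 0.3527 kg, titanium dioxide = 0.4945 kg.
Cost = 20.9·1.419 + 1.38·0.3527 + 5.27·0.4945 = 32.7498.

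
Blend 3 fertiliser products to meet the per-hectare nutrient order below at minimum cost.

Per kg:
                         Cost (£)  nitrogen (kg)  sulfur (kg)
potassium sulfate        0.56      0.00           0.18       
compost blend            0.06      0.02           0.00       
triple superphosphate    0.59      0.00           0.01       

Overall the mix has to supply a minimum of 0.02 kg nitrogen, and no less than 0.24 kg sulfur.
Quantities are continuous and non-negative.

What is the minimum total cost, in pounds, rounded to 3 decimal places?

£0.807

This is a linear program. Let x1 = kg of potassium sulfate, x2 = kg of compost blend, x3 = kg of triple superphosphate.
Minimize 0.56x1 + 0.06x2 + 0.59x3 with:
  0.02x2 ≥ 0.02   (nitrogen)
  0.18x1 + 0.01x3 ≥ 0.24   (sulfur)
  x1, x2, x3 ≥ 0.
The optimal basis is {potassium sulfate, compost blend}; triple superphosphate drops out. Binding constraints: nitrogen and sulfur.
Optimal quantities: potassium sulfate = 1.3333 kg, compost blend = 1 kg.
Hence cost = 0.56·1.3333 + 0.06·1 = £0.80665.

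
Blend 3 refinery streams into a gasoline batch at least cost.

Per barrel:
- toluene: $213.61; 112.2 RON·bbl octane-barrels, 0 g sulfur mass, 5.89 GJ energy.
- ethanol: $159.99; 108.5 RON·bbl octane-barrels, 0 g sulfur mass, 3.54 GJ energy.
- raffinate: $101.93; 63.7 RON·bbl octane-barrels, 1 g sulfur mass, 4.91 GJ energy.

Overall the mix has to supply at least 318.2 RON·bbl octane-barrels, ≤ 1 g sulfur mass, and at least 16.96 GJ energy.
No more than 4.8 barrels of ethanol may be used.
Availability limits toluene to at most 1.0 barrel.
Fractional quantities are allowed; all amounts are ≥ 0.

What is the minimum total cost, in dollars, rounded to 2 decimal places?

Let x1 = barrels of toluene, x2 = barrels of ethanol, x3 = barrels of raffinate.
Minimize 213.61x1 + 159.99x2 + 101.93x3 s.t.:
  112.2x1 + 108.5x2 + 63.7x3 ≥ 318.2   (octane-barrels)
  1x3 ≤ 1   (sulfur mass)
  5.89x1 + 3.54x2 + 4.91x3 ≥ 16.96   (energy)
  x2 ≤ 4.8
  x1 ≤ 1
  x1, x2, x3 ≥ 0.
All 3 inputs are positive at the optimum. Binding constraints: sulfur mass, energy, the toluene cap.
Solving gives x1 = 1, x2 = 1.7401, x3 = 1.
Cost = 213.61·1 + 159.99·1.7401 + 101.93·1 = 593.9386.

$593.94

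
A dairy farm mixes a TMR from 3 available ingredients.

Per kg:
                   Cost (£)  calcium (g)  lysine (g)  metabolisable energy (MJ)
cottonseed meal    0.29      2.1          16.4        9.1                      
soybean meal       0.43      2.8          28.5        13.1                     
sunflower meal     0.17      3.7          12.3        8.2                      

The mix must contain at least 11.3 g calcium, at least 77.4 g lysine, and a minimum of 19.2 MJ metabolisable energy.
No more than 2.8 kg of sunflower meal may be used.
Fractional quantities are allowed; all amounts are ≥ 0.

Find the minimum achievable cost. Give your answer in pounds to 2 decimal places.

Treat it as an LP. Let x1 = kg of cottonseed meal, x2 = kg of soybean meal, x3 = kg of sunflower meal.
Minimize 0.29x1 + 0.43x2 + 0.17x3 s.t.:
  2.1x1 + 2.8x2 + 3.7x3 ≥ 11.3   (calcium)
  16.4x1 + 28.5x2 + 12.3x3 ≥ 77.4   (lysine)
  9.1x1 + 13.1x2 + 8.2x3 ≥ 19.2   (metabolisable energy)
  x3 ≤ 2.8
  x1, x2, x3 ≥ 0.
The cheapest feasible vertex uses only soybean meal, sunflower meal; cottonseed meal is not used. Binding constraints: lysine and the sunflower meal cap.
So soybean meal = 1.507 kg, sunflower meal = 2.8 kg.
Total cost: 0.43·1.507 + 0.17·2.8 = 1.1240.

£1.12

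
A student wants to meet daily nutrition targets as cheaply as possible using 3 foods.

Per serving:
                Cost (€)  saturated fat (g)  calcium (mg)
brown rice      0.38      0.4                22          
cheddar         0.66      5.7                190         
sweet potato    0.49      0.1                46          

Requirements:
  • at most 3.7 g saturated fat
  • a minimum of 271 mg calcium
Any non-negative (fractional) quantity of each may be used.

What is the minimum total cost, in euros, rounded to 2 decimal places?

€2.08

Treat it as an LP. Let x1 = servings of brown rice, x2 = servings of cheddar, x3 = servings of sweet potato.
min 0.38x1 + 0.66x2 + 0.49x3 subject to:
  0.4x1 + 5.7x2 + 0.1x3 ≤ 3.7   (saturated fat)
  22x1 + 190x2 + 46x3 ≥ 271   (calcium)
  x1, x2, x3 ≥ 0.
At the optimum only cheddar, sweet potato are positive (brown rice = 0). The saturated fat and calcium requirements are met with equality.
That vertex is x2 = 0.5884, x3 = 3.461.
Hence cost = 0.66·0.5884 + 0.49·3.461 = €2.0842.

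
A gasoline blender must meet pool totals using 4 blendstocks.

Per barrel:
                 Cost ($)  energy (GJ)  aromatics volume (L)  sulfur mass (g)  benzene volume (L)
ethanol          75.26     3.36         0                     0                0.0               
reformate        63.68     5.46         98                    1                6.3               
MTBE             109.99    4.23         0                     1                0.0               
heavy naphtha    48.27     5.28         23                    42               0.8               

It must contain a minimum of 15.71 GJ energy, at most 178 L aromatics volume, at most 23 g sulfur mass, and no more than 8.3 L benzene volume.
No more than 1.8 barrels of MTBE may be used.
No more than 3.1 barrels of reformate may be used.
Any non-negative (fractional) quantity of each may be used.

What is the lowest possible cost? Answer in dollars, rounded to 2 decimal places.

$242.27

Set it up as a linear program. Let x1 = barrels of ethanol, x2 = barrels of reformate, x3 = barrels of MTBE, x4 = barrels of heavy naphtha.
min 75.26x1 + 63.68x2 + 109.99x3 + 48.27x4 with:
  3.36x1 + 5.46x2 + 4.23x3 + 5.28x4 ≥ 15.71   (energy)
  98x2 + 23x4 ≤ 178   (aromatics volume)
  1x2 + 1x3 + 42x4 ≤ 23   (sulfur mass)
  6.3x2 + 0.8x4 ≤ 8.3   (benzene volume)
  x3 ≤ 1.8
  x2 ≤ 3.1
  x1, x2, x3, x4 ≥ 0.
At the optimum only ethanol, reformate, heavy naphtha are positive (MTBE = 0). The energy, sulfur mass, benzene volume requirements are met with equality.
Solving gives x1 = 1.8279, x2 = 1.2517, x4 = 0.51782.
Cost = 75.26·1.8279 + 63.68·1.2517 + 48.27·0.51782 = 242.2712.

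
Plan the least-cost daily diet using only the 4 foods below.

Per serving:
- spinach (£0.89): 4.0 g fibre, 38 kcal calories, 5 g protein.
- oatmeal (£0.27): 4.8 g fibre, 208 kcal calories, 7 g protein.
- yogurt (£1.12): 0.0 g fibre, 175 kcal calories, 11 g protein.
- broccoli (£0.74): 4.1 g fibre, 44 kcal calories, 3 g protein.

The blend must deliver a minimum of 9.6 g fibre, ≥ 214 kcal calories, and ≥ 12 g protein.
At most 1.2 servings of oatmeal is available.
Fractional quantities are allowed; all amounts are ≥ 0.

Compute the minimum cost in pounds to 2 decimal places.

£1.08

Let x1 = servings of spinach, x2 = servings of oatmeal, x3 = servings of yogurt, x4 = servings of broccoli.
Minimise 0.89x1 + 0.27x2 + 1.12x3 + 0.74x4 s.t.:
  4x1 + 4.8x2 + 4.1x4 ≥ 9.6   (fibre)
  38x1 + 208x2 + 175x3 + 44x4 ≥ 214   (calories)
  5x1 + 7x2 + 11x3 + 3x4 ≥ 12   (protein)
  x2 ≤ 1.2
  x1, x2, x3, x4 ≥ 0.
The optimal basis is {spinach, oatmeal, broccoli}; yogurt drops out. The fibre, protein, the oatmeal cap requirements are met with equality.
Solving gives x1 = 0.3812, x2 = 1.2, x4 = 0.5647.
Objective = 0.89·0.3812 + 0.27·1.2 + 0.74·0.5647 = 1.0811.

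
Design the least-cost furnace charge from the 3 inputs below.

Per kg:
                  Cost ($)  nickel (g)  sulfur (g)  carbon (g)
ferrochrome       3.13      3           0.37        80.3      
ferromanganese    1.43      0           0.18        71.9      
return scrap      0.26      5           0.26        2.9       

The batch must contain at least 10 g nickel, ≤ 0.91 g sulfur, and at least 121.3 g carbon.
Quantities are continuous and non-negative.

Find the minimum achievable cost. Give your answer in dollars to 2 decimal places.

Set it up as a linear program. Let x1 = kg of ferrochrome, x2 = kg of ferromanganese, x3 = kg of return scrap.
min 3.13x1 + 1.43x2 + 0.26x3 subject to:
  3x1 + 5x3 ≥ 10   (nickel)
  0.37x1 + 0.18x2 + 0.26x3 ≤ 0.91   (sulfur)
  80.3x1 + 71.9x2 + 2.9x3 ≥ 121.3   (carbon)
  x1, x2, x3 ≥ 0.
At the optimum only ferromanganese, return scrap are positive (ferrochrome = 0). The nickel and carbon requirements are met with equality.
That vertex is x2 = 1.606, x3 = 2.
Total cost: 1.43·1.606 + 0.26·2 = 2.8166.

$2.82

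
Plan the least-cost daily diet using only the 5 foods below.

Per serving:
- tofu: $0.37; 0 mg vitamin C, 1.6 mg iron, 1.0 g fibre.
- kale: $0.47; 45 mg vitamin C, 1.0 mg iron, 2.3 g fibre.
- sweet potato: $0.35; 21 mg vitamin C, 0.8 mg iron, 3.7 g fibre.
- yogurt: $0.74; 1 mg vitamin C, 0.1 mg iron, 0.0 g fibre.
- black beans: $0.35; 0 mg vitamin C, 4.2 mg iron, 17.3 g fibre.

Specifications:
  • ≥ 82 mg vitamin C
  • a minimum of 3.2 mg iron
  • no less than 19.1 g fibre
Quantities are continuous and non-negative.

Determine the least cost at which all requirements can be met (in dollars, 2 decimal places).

$1.16

Let x1 = servings of tofu, x2 = servings of kale, x3 = servings of sweet potato, x4 = servings of yogurt, x5 = servings of black beans.
min 0.37x1 + 0.47x2 + 0.35x3 + 0.74x4 + 0.35x5 subject to:
  45x2 + 21x3 + 1x4 ≥ 82   (vitamin C)
  1.6x1 + 1x2 + 0.8x3 + 0.1x4 + 4.2x5 ≥ 3.2   (iron)
  1x1 + 2.3x2 + 3.7x3 + 17.3x5 ≥ 19.1   (fibre)
  x1, x2, x3, x4, x5 ≥ 0.
The cheapest feasible vertex uses only kale, black beans; tofu, sweet potato, yogurt are not used. The vitamin C and fibre requirements are met with equality.
Optimal quantities: kale = 1.822 servings, black beans = 0.8618 servings.
Cost = 0.47·1.822 + 0.35·0.8618 = 1.1580.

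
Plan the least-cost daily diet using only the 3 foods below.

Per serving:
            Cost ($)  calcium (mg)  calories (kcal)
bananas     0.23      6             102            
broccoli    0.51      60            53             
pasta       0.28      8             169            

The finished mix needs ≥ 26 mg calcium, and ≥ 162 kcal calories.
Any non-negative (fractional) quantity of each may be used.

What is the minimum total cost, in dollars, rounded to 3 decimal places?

Set it up as a linear program. Let x1 = servings of bananas, x2 = servings of broccoli, x3 = servings of pasta.
Minimise 0.23x1 + 0.51x2 + 0.28x3 with:
  6x1 + 60x2 + 8x3 ≥ 26   (calcium)
  102x1 + 53x2 + 169x3 ≥ 162   (calories)
  x1, x2, x3 ≥ 0.
The cheapest feasible vertex uses only broccoli, pasta; bananas is not used. Binding constraints: calcium and calories.
So broccoli = 0.3189 servings, pasta = 0.8586 servings.
Hence cost = 0.51·0.3189 + 0.28·0.8586 = $0.40305.

$0.403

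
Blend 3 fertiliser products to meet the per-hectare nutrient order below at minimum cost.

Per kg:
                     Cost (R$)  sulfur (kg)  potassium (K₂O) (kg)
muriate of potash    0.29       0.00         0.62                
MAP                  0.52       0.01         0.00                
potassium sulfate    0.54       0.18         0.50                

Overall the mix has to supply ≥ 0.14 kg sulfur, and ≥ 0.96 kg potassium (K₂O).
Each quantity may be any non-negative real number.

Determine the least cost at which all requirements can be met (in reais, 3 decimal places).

Let x1 = kg of muriate of potash, x2 = kg of MAP, x3 = kg of potassium sulfate.
Minimize 0.29x1 + 0.52x2 + 0.54x3 subject to:
  0.01x2 + 0.18x3 ≥ 0.14   (sulfur)
  0.62x1 + 0.5x3 ≥ 0.96   (potassium (K₂O))
  x1, x2, x3 ≥ 0.
At the optimum only muriate of potash, potassium sulfate are positive (MAP = 0). The sulfur and potassium (K₂O) requirements are met with equality.
So muriate of potash = 0.9211 kg, potassium sulfate = 0.7778 kg.
Total cost: 0.29·0.9211 + 0.54·0.7778 = 0.68713.

R$0.687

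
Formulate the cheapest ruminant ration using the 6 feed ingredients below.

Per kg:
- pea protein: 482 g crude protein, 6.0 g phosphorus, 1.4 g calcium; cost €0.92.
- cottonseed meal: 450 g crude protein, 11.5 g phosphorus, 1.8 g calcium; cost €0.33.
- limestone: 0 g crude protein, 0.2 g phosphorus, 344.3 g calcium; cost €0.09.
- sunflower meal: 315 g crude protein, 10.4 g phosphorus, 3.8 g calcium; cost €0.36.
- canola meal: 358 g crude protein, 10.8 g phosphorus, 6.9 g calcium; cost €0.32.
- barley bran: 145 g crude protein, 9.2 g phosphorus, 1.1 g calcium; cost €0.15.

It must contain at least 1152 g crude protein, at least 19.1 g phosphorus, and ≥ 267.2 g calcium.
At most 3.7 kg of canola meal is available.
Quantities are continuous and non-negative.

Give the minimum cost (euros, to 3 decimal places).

€0.913

Treat it as an LP. Let x1 = kg of pea protein, x2 = kg of cottonseed meal, x3 = kg of limestone, x4 = kg of sunflower meal, x5 = kg of canola meal, x6 = kg of barley bran.
Minimise 0.92x1 + 0.33x2 + 0.09x3 + 0.36x4 + 0.32x5 + 0.15x6 s.t.:
  482x1 + 450x2 + 315x4 + 358x5 + 145x6 ≥ 1152   (crude protein)
  6x1 + 11.5x2 + 0.2x3 + 10.4x4 + 10.8x5 + 9.2x6 ≥ 19.1   (phosphorus)
  1.4x1 + 1.8x2 + 344.3x3 + 3.8x4 + 6.9x5 + 1.1x6 ≥ 267.2   (calcium)
  x5 ≤ 3.7
  x1, x2, x3, x4, x5, x6 ≥ 0.
The minimum-cost mix takes nothing from pea protein, sunflower meal, canola meal, barley bran — only cottonseed meal, limestone. The crude protein and calcium requirements are met with equality.
Solving gives x2 = 2.56, x3 = 0.7627.
Hence cost = 0.33·2.56 + 0.09·0.7627 = €0.91344.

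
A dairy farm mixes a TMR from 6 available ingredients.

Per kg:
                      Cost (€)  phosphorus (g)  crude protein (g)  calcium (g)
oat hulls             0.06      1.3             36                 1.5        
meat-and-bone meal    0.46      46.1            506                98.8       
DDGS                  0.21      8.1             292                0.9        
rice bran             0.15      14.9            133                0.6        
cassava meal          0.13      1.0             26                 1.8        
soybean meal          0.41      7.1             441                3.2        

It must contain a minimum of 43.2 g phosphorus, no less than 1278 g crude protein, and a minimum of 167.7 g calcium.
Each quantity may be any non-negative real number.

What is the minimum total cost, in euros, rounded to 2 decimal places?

Treat it as an LP. Let x1 = kg of oat hulls, x2 = kg of meat-and-bone meal, x3 = kg of DDGS, x4 = kg of rice bran, x5 = kg of cassava meal, x6 = kg of soybean meal.
Minimise 0.06x1 + 0.46x2 + 0.21x3 + 0.15x4 + 0.13x5 + 0.41x6 with:
  1.3x1 + 46.1x2 + 8.1x3 + 14.9x4 + 1x5 + 7.1x6 ≥ 43.2   (phosphorus)
  36x1 + 506x2 + 292x3 + 133x4 + 26x5 + 441x6 ≥ 1278   (crude protein)
  1.5x1 + 98.8x2 + 0.9x3 + 0.6x4 + 1.8x5 + 3.2x6 ≥ 167.7   (calcium)
  x1, x2, x3, x4, x5, x6 ≥ 0.
The optimal basis is {meat-and-bone meal, DDGS}; oat hulls, rice bran, cassava meal, soybean meal drop out. There the crude protein and calcium constraints are tight.
Solving gives x2 = 1.684, x3 = 1.458.
Objective = 0.46·1.684 + 0.21·1.458 = 1.0808.

€1.08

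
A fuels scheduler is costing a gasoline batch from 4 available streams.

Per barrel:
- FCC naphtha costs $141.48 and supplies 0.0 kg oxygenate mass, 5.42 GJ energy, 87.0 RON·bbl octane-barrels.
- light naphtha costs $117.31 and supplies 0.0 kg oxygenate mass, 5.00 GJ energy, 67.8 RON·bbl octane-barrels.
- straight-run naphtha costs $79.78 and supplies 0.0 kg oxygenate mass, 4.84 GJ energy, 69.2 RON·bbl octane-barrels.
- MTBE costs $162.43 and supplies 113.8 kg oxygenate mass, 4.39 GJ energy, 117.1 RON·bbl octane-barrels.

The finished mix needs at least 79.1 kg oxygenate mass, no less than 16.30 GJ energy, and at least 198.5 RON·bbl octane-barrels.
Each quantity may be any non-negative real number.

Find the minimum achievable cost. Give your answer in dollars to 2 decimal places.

This is a linear program. Let x1 = barrels of FCC naphtha, x2 = barrels of light naphtha, x3 = barrels of straight-run naphtha, x4 = barrels of MTBE.
Minimise 141.48x1 + 117.31x2 + 79.78x3 + 162.43x4 with:
  113.8x4 ≥ 79.1   (oxygenate mass)
  5.42x1 + 5x2 + 4.84x3 + 4.39x4 ≥ 16.3   (energy)
  87x1 + 67.8x2 + 69.2x3 + 117.1x4 ≥ 198.5   (octane-barrels)
  x1, x2, x3, x4 ≥ 0.
At the optimum only straight-run naphtha, MTBE are positive (FCC naphtha, light naphtha = 0). There the oxygenate mass and energy constraints are tight.
That vertex is x3 = 2.7373, x4 = 0.69508.
Objective = 79.78·2.7373 + 162.43·0.69508 = 331.2836.

$331.28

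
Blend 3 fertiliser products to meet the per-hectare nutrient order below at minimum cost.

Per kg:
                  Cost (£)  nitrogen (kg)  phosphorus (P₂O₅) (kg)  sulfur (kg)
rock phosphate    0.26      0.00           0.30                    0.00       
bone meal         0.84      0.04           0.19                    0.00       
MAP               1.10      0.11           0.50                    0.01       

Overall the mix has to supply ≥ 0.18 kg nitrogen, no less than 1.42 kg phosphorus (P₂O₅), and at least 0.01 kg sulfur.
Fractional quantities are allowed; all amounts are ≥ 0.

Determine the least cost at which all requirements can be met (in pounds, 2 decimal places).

Set it up as a linear program. Let x1 = kg of rock phosphate, x2 = kg of bone meal, x3 = kg of MAP.
Minimize 0.26x1 + 0.84x2 + 1.1x3 s.t.:
  0.04x2 + 0.11x3 ≥ 0.18   (nitrogen)
  0.3x1 + 0.19x2 + 0.5x3 ≥ 1.42   (phosphorus (P₂O₅))
  0.01x3 ≥ 0.01   (sulfur)
  x1, x2, x3 ≥ 0.
The minimum-cost mix takes nothing from bone meal — only rock phosphate, MAP. The nitrogen and phosphorus (P₂O₅) requirements are met with equality.
So rock phosphate = 2.006 kg, MAP = 1.636 kg.
Hence cost = 0.26·2.006 + 1.1·1.636 = £2.3212.

£2.32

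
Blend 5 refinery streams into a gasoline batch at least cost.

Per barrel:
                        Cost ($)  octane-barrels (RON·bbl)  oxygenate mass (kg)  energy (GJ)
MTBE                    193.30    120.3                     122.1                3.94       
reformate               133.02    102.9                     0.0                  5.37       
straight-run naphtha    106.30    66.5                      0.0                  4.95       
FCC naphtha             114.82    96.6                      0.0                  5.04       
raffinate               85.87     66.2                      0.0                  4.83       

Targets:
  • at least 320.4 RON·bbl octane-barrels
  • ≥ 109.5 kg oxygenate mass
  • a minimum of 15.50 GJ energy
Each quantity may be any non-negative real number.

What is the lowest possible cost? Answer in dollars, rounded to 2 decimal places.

Treat it as an LP. Let x1 = barrels of MTBE, x2 = barrels of reformate, x3 = barrels of straight-run naphtha, x4 = barrels of FCC naphtha, x5 = barrels of raffinate.
min 193.3x1 + 133.02x2 + 106.3x3 + 114.82x4 + 85.87x5 with:
  120.3x1 + 102.9x2 + 66.5x3 + 96.6x4 + 66.2x5 ≥ 320.4   (octane-barrels)
  122.1x1 ≥ 109.5   (oxygenate mass)
  3.94x1 + 5.37x2 + 4.95x3 + 5.04x4 + 4.83x5 ≥ 15.5   (energy)
  x1, x2, x3, x4, x5 ≥ 0.
The minimum-cost mix takes nothing from reformate, straight-run naphtha — only MTBE, FCC naphtha, raffinate. There the octane-barrels, oxygenate mass, energy constraints are tight.
Solving gives x1 = 0.89681, x4 = 1.7623, x5 = 0.63868.
Total cost: 193.3·0.89681 + 114.82·1.7623 + 85.87·0.63868 = 430.5441.

$430.54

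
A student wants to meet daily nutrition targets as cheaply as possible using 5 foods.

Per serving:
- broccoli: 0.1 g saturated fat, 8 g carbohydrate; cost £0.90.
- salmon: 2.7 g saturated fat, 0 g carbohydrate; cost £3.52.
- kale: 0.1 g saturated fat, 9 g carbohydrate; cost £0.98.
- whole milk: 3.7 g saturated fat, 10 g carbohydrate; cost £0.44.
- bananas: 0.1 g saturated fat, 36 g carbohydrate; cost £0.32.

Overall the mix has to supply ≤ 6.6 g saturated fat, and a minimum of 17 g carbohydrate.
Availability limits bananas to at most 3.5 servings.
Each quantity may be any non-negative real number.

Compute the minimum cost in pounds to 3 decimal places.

This is a linear program. Let x1 = servings of broccoli, x2 = servings of salmon, x3 = servings of kale, x4 = servings of whole milk, x5 = servings of bananas.
Minimise 0.9x1 + 3.52x2 + 0.98x3 + 0.44x4 + 0.32x5 s.t.:
  0.1x1 + 2.7x2 + 0.1x3 + 3.7x4 + 0.1x5 ≤ 6.6   (saturated fat)
  8x1 + 9x3 + 10x4 + 36x5 ≥ 17   (carbohydrate)
  x5 ≤ 3.5
  x1, x2, x3, x4, x5 ≥ 0.
The cheapest feasible vertex uses only bananas; broccoli, salmon, kale, whole milk are not used. There the carbohydrate constraint is tight.
That vertex is x5 = 0.4722.
Hence cost = 0.32·0.4722 = £0.15110.

£0.151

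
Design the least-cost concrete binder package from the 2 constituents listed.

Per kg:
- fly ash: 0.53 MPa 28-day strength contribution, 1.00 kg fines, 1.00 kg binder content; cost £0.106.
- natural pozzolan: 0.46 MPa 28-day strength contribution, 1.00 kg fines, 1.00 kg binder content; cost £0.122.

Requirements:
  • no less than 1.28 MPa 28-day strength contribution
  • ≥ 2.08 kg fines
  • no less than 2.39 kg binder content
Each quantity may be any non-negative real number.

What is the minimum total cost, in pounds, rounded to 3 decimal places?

£0.256

Set it up as a linear program. Let x1 = kg of fly ash, x2 = kg of natural pozzolan.
Minimise 0.106x1 + 0.122x2 with:
  0.53x1 + 0.46x2 ≥ 1.28   (28-day strength contribution)
  1x1 + 1x2 ≥ 2.08   (fines)
  1x1 + 1x2 ≥ 2.39   (binder content)
  x1, x2 ≥ 0.
The minimum-cost mix takes nothing from natural pozzolan — only fly ash. Binding constraint: 28-day strength contribution.
Optimal quantities: fly ash = 2.415 kg.
Objective = 0.106·2.415 = 0.25599.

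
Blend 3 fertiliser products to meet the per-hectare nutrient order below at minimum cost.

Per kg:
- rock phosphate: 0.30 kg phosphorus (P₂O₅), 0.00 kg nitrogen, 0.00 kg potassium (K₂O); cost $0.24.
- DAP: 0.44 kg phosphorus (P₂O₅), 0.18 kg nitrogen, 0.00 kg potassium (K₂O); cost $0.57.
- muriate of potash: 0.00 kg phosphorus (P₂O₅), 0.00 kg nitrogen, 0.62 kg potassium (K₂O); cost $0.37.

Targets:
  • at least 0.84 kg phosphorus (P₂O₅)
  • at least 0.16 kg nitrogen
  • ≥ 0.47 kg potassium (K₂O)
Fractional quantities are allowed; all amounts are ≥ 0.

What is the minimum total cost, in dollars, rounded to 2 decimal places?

$1.15

This is a linear program. Let x1 = kg of rock phosphate, x2 = kg of DAP, x3 = kg of muriate of potash.
Minimise 0.24x1 + 0.57x2 + 0.37x3 s.t.:
  0.3x1 + 0.44x2 ≥ 0.84   (phosphorus (P₂O₅))
  0.18x2 ≥ 0.16   (nitrogen)
  0.62x3 ≥ 0.47   (potassium (K₂O))
  x1, x2, x3 ≥ 0.
All 3 inputs are positive at the optimum. The phosphorus (P₂O₅), nitrogen, potassium (K₂O) requirements are met with equality.
Optimal quantities: rock phosphate = 1.496 kg, DAP = 0.8889 kg, muriate of potash = 0.7581 kg.
Hence cost = 0.24·1.496 + 0.57·0.8889 + 0.37·0.7581 = $1.1462.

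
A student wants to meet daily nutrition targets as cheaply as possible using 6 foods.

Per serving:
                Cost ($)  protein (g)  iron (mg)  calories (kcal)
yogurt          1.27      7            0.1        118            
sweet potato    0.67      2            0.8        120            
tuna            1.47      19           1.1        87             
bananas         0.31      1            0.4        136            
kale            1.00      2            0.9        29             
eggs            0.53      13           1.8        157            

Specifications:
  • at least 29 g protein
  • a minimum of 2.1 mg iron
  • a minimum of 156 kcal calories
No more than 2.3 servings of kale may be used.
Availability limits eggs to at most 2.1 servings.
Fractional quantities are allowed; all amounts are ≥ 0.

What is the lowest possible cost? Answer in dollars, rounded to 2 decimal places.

Let x1 = servings of yogurt, x2 = servings of sweet potato, x3 = servings of tuna, x4 = servings of bananas, x5 = servings of kale, x6 = servings of eggs.
Minimize 1.27x1 + 0.67x2 + 1.47x3 + 0.31x4 + 1x5 + 0.53x6 with:
  7x1 + 2x2 + 19x3 + 1x4 + 2x5 + 13x6 ≥ 29   (protein)
  0.1x1 + 0.8x2 + 1.1x3 + 0.4x4 + 0.9x5 + 1.8x6 ≥ 2.1   (iron)
  118x1 + 120x2 + 87x3 + 136x4 + 29x5 + 157x6 ≥ 156   (calories)
  x5 ≤ 2.3
  x6 ≤ 2.1
  x1, x2, x3, x4, x5, x6 ≥ 0.
The cheapest feasible vertex uses only tuna, eggs; yogurt, sweet potato, bananas, kale are not used. The protein and the eggs cap requirements are met with equality.
Solving gives x3 = 0.08947, x6 = 2.1.
Total cost: 1.47·0.08947 + 0.53·2.1 = 1.2445.

$1.24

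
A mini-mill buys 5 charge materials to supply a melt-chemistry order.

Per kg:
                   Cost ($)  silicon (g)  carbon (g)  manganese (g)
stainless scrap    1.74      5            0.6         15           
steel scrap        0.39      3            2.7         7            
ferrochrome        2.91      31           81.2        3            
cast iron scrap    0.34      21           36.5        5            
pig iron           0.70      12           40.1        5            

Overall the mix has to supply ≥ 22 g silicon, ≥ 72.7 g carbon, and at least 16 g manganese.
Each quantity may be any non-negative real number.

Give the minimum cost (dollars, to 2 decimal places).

$1.01

Let x1 = kg of stainless scrap, x2 = kg of steel scrap, x3 = kg of ferrochrome, x4 = kg of cast iron scrap, x5 = kg of pig iron.
Minimize 1.74x1 + 0.39x2 + 2.91x3 + 0.34x4 + 0.7x5 subject to:
  5x1 + 3x2 + 31x3 + 21x4 + 12x5 ≥ 22   (silicon)
  0.6x1 + 2.7x2 + 81.2x3 + 36.5x4 + 40.1x5 ≥ 72.7   (carbon)
  15x1 + 7x2 + 3x3 + 5x4 + 5x5 ≥ 16   (manganese)
  x1, x2, x3, x4, x5 ≥ 0.
The cheapest feasible vertex uses only steel scrap, cast iron scrap; stainless scrap, ferrochrome, pig iron are not used. Binding constraints: carbon and manganese.
Optimal quantities: steel scrap = 0.9112 kg, cast iron scrap = 1.924 kg.
Total cost: 0.39·0.9112 + 0.34·1.924 = 1.0095.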